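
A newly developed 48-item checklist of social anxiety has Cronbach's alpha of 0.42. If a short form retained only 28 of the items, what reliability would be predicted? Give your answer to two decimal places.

0.30

The new length is 28/48 = 0.5833 times the old.
By Spearman-Brown, r_new = n r / (1 + (n − 1) r).
r_new = (0.5833 × 0.42) / (1 + (0.5833 − 1) × 0.42)
r_new = 0.2450 / 0.8250 ≈ 0.2970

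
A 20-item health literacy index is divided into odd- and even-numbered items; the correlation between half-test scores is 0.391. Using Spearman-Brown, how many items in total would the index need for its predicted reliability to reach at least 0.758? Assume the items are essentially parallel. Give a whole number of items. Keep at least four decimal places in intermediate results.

Corrected full-test reliability: r_full = 2 × 0.391 / (1 + 0.391) ≈ 0.5622
Solve Spearman-Brown for n: n = 0.758(1 − 0.5622) / [0.5622(1 − 0.758)] = 2.4392
Items = 2.4392 × 20 ≈ 48.78 → 49

49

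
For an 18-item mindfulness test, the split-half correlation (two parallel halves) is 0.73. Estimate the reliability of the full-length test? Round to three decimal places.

r_full = 2r_hh / (1 + r_hh) = 2 × 0.73 / (1 + 0.73)
r_full = 1.4600 / 1.7300 ≈ 0.8439

0.844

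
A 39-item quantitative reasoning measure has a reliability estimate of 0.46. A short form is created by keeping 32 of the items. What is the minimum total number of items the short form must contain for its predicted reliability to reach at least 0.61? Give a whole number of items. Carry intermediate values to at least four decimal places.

Short-form reliability: n = 32/39 = 0.8205; r_32 = n·r/(1+(n−1)r) ≈ 0.4114
Then solve for n' with r_old = 0.4114, r_target = 0.61: n' = 0.61(1 − 0.4114)/[0.4114(1 − 0.61)] = 2.2378
Total items = 2.2378 × 32 = 71.61, rounded up to 72.

72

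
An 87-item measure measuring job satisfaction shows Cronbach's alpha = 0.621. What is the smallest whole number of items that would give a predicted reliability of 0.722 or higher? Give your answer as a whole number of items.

138

Rearranging the Spearman-Brown formula for n,
n = r_target (1 − r_old) / [ r_old (1 − r_target) ]
n = 0.722 × (1 − 0.621) / [ 0.621 × (1 − 0.722) ]
  = 0.273638 / 0.172638 = 1.5850
Items needed = n × 87 = 1.5850 × 87 ≈ 137.90 → round up to 138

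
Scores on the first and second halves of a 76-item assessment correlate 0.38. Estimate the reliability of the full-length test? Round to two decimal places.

0.55

Each half is half the length of the full test, so the full test is n = 2 times a half.
r_full = 2(0.38) / (1 + 0.38)
       = 0.7600 / 1.3800 = 0.5507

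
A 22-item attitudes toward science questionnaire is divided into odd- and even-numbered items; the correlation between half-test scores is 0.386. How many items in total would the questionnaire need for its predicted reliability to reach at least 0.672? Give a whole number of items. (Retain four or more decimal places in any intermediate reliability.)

36

r_full = 2(0.386)/(1 + 0.386) = 0.5570
n = r_tgt(1 − r_full) / [r_full(1 − r_tgt)] = 0.672 × 0.4430 / (0.5570 × 0.328) ≈ 1.6295
Items = 1.6295 × 22 ≈ 35.85 → 36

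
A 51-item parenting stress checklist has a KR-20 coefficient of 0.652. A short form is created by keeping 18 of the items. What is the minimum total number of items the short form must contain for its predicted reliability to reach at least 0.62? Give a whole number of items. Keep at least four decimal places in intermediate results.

First, r for the 18-item form: n = 18/51 = 0.3529, so r_18 = 0.3529·0.652/(1 + (0.3529 − 1)·0.652) = 0.3980
Length factor from the short form to reach 0.62: n' = 0.62(1 − 0.3980) / [0.3980(1 − 0.62)] ≈ 2.4679
Total items = 2.4679 × 18 = 44.42, rounded up to 45.

45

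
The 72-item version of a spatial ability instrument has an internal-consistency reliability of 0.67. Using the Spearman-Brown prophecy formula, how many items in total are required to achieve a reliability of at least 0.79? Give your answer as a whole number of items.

134

Spearman-Brown solved for the length factor n:
n = r*(1 − r) / [ r (1 − r*) ]
n = [0.79 × 0.33] / [0.67 × 0.21]
  = 0.2607 / 0.1407 = 1.8529
Items needed = n × 72 = 1.8529 × 72 ≈ 133.41 → round up to 134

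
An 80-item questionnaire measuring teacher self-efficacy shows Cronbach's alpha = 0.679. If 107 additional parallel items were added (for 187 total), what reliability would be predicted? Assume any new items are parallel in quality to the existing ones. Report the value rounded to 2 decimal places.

0.83

n = 187/80 = 2.3375
By Spearman-Brown, r_new = n r / (1 + (n − 1) r).
r_new = (2.3375 × 0.679) / (1 + (2.3375 − 1) × 0.679)
r_new = 1.5872 / 1.9082 ≈ 0.8318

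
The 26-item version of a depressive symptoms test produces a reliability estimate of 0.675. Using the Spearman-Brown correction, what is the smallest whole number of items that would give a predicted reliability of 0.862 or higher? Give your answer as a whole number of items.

Spearman-Brown solved for the length factor n:
n = r_target (1 − r_old) / [ r_old (1 − r_target) ]
n = [0.862 × 0.325] / [0.675 × 0.138]
n = 0.280150 / 0.093150 ≈ 3.0075
Items needed = n × 26 = 3.0075 × 26 ≈ 78.19 → round up to 79

79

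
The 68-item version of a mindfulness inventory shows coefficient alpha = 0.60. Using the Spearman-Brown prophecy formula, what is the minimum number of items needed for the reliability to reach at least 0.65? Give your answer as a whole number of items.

85

n = 0.65(1 − 0.60) / [0.60(1 − 0.65)]
n = 0.2600 / 0.2100 ≈ 1.2381
Items needed = n × 68 = 1.2381 × 68 ≈ 84.19 → round up to 85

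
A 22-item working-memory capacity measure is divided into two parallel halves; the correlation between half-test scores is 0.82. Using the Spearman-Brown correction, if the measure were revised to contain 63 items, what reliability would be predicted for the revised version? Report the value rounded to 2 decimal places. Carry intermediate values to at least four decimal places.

0.96

First correct the split-half correlation to full-test reliability: r_full = 2 × 0.82 / (1 + 0.82) ≈ 0.9011
Then adjust to 63 items: n = 63/22 = 2.8636
r_new = n·r_full / (1 + (n − 1)·r_full) = 2.5804 / 2.6793 ≈ 0.9631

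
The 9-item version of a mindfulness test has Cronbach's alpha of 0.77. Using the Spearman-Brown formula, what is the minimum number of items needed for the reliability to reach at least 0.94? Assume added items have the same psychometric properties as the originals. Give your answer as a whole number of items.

n = 0.94 × (1 − 0.77) / [ 0.77 × (1 − 0.94) ]
  = 0.2162 / 0.0462 = 4.6797
So the test needs 4.6797 × 9 ≈ 42.12 items; rounding up, 43.

43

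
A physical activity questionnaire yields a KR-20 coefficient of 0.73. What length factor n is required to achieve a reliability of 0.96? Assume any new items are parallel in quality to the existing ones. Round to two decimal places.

Spearman-Brown solved for the length factor n:
n = r_target (1 − r_old) / [ r_old (1 − r_target) ]
n = [0.96 × 0.27] / [0.73 × 0.04]
  = 0.2592 / 0.0292 = 8.8767

8.88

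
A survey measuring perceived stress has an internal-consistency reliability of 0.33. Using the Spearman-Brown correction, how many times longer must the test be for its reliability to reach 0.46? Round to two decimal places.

1.73

Rearranging the Spearman-Brown formula for n,
n = r*(1 − r) / [ r (1 − r*) ]
n = 0.46(1 − 0.33) / [0.33(1 − 0.46)]
n = 0.3082 / 0.1782 ≈ 1.7295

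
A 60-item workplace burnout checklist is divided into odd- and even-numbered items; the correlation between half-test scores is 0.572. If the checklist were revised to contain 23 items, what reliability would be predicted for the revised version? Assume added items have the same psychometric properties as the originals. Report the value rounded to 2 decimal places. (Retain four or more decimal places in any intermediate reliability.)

First correct the split-half correlation to full-test reliability: r_full = 2 × 0.572 / (1 + 0.572) ≈ 0.7277
Then adjust to 23 items: n = 23/60 = 0.3833
r_new = n·r_full / (1 + (n − 1)·r_full) = 0.2789 / 0.5512 ≈ 0.5060

0.51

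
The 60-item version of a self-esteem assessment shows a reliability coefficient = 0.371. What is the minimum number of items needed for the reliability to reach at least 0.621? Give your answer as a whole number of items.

Spearman-Brown solved for the length factor n:
n = r_target (1 − r_old) / [ r_old (1 − r_target) ]
n = 0.621 × (1 − 0.371) / [ 0.371 × (1 − 0.621) ]
n = 0.390609 / 0.140609 ≈ 2.7780
So the test needs 2.7780 × 60 ≈ 166.68 items; rounding up, 167.

167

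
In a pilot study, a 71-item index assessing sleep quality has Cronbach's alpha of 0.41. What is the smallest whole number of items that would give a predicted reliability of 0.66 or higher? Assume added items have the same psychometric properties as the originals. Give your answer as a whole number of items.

Invert Spearman-Brown to solve for n:
n = r*(1 − r) / [ r (1 − r*) ]
n = 0.66(1 − 0.41) / [0.41(1 − 0.66)]
  = 0.3894 / 0.1394 = 2.7934
2.7934 × 71 = 198.33 → 199 items

199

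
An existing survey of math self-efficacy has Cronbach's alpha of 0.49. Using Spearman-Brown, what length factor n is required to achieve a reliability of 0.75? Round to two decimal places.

3.12

Rearranging the Spearman-Brown formula for n,
n = r*(1 − r) / [ r (1 − r*) ]
n = 0.75(1 − 0.49) / [0.49(1 − 0.75)]
n = 0.3825 / 0.1225 ≈ 3.1224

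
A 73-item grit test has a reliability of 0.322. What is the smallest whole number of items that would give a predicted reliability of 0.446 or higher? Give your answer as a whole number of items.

Invert Spearman-Brown to solve for n:
n = r*(1 − r) / [ r (1 − r*) ]
n = [0.446 × 0.678] / [0.322 × 0.554]
  = 0.302388 / 0.178388 = 1.6951
So the test needs 1.6951 × 73 ≈ 123.74 items; rounding up, 124.

124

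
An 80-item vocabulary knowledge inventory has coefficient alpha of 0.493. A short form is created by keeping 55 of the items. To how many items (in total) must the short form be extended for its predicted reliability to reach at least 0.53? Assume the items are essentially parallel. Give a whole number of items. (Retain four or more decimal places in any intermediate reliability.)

93

First, r for the 55-item form: n = 55/80 = 0.6875, so r_55 = 0.6875·0.493/(1 + (0.6875 − 1)·0.493) = 0.4007
Then solve for n' with r_old = 0.4007, r_target = 0.53: n' = 0.53(1 − 0.4007)/[0.4007(1 − 0.53)] = 1.6866
Total items = 1.6866 × 55 = 92.76, rounded up to 93.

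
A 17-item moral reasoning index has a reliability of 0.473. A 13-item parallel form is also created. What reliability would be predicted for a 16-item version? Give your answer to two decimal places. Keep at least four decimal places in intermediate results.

Only the ratio of lengths matters: n = 16/17 = 0.9412
r_{16} = n·r / (1 + (n − 1)·r) = 0.4452 / 0.9722 ≈ 0.4579

0.46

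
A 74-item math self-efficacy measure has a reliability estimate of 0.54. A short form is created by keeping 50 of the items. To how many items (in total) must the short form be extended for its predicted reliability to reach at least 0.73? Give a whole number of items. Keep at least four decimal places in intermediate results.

171

Short-form reliability: n = 50/74 = 0.6757; r_50 = n·r/(1+(n−1)r) ≈ 0.4423
Length factor from the short form to reach 0.73: n' = 0.73(1 − 0.4423) / [0.4423(1 − 0.73)] ≈ 3.4091
Items = 3.4091 × 50 ≈ 170.46 → 171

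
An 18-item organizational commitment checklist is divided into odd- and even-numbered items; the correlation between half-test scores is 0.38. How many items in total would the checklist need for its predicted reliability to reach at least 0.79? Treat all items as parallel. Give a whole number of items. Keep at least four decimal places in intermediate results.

Corrected full-test reliability: r_full = 2 × 0.38 / (1 + 0.38) ≈ 0.5507
n = r_tgt(1 − r_full) / [r_full(1 − r_tgt)] = 0.79 × 0.4493 / (0.5507 × 0.21) ≈ 3.0692
Required items = 3.0692 × 18 = 55.25, so 56 items.

56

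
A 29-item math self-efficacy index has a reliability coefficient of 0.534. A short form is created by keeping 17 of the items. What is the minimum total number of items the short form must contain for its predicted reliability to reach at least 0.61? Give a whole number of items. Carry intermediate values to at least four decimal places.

40

Short-form reliability: n = 17/29 = 0.5862; r_17 = n·r/(1+(n−1)r) ≈ 0.4018
Then solve for n' with r_old = 0.4018, r_target = 0.61: n' = 0.61(1 − 0.4018)/[0.4018(1 − 0.61)] = 2.3286
Total items = 2.3286 × 17 = 39.59, rounded up to 40.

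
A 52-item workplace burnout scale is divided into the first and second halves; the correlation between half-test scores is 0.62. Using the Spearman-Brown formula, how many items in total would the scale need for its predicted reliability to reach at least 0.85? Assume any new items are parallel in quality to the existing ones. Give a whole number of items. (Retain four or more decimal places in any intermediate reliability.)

r_full = 2(0.62)/(1 + 0.62) = 0.7654
Solve Spearman-Brown for n: n = 0.85(1 − 0.7654) / [0.7654(1 − 0.85)] = 1.7369
Items = 1.7369 × 52 ≈ 90.32 → 91

91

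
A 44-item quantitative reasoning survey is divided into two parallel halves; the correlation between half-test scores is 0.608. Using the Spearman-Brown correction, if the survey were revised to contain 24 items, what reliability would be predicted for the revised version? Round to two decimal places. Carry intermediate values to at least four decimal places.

0.63

First correct the split-half correlation to full-test reliability: r_full = 2 × 0.608 / (1 + 0.608) ≈ 0.7562
Length factor from 44 to 24 items: n = 24/44 = 0.5455
r_new = n·r_full / (1 + (n − 1)·r_full) = 0.4125 / 0.6563 ≈ 0.6285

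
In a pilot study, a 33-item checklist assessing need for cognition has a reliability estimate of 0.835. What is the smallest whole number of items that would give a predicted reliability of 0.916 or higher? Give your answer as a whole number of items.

Rearranging the Spearman-Brown formula for n,
n = r_target (1 − r_old) / [ r_old (1 − r_target) ]
n = [0.916 × 0.165] / [0.835 × 0.084]
  = 0.151140 / 0.070140 = 2.1548
2.1548 × 33 = 71.11 → 72 items

72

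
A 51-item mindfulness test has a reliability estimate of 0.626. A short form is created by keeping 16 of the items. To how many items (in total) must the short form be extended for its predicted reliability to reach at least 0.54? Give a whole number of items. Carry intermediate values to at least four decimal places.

First, r for the 16-item form: n = 16/51 = 0.3137, so r_16 = 0.3137·0.626/(1 + (0.3137 − 1)·0.626) = 0.3443
Length factor from the short form to reach 0.54: n' = 0.54(1 − 0.3443) / [0.3443(1 − 0.54)] ≈ 2.2357
Total items = 2.2357 × 16 = 35.77, rounded up to 36.

36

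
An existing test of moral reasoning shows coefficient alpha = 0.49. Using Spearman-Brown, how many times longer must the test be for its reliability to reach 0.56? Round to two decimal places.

n = [0.56 × 0.51] / [0.49 × 0.44]
  = 0.2856 / 0.2156 = 1.3247

1.32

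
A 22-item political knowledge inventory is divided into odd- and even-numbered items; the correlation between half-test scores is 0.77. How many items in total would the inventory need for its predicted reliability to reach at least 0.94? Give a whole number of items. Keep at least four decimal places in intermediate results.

52

r_full = 2(0.77)/(1 + 0.77) = 0.8701
n = r_tgt(1 − r_full) / [r_full(1 − r_tgt)] = 0.94 × 0.1299 / (0.8701 × 0.06) ≈ 2.3389
Required items = 2.3389 × 22 = 51.46, so 52 items.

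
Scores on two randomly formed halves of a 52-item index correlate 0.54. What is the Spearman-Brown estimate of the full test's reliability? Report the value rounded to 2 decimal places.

0.70

r_full = 2r_hh / (1 + r_hh) = 2 × 0.54 / (1 + 0.54)
       = 1.0800 / 1.5400 = 0.7013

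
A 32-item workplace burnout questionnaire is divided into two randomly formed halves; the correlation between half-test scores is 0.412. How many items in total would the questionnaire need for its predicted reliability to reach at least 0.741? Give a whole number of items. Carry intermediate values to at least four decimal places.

r_full = 2(0.412)/(1 + 0.412) = 0.5836
Solve Spearman-Brown for n: n = 0.741(1 − 0.5836) / [0.5836(1 − 0.741)] = 2.0413
Required items = 2.0413 × 32 = 65.32, so 66 items.

66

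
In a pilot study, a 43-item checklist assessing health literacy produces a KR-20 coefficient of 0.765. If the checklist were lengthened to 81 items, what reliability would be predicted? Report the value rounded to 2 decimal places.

The new length is 81/43 = 1.8837 times the old.
By Spearman-Brown, r_new = n r / (1 + (n − 1) r).
r_new = 1.8837·0.765 / [1 + (1.8837 − 1)·0.765]
r_new = 1.4410 / 1.6760 ≈ 0.8598

0.86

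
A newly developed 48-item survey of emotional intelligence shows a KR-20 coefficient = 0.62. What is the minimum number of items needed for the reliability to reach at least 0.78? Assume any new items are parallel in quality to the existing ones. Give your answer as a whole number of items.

105

n = [0.78 × 0.38] / [0.62 × 0.22]
  = 0.2964 / 0.1364 = 2.1730
Items needed = n × 48 = 2.1730 × 48 ≈ 104.30 → round up to 105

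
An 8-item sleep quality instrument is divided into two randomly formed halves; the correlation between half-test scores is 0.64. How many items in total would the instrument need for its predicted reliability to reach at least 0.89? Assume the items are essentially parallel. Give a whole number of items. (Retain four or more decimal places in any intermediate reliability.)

r_full = 2(0.64)/(1 + 0.64) = 0.7805
n = r_tgt(1 − r_full) / [r_full(1 − r_tgt)] = 0.89 × 0.2195 / (0.7805 × 0.11) ≈ 2.2754
Items = 2.2754 × 8 ≈ 18.20 → 19

19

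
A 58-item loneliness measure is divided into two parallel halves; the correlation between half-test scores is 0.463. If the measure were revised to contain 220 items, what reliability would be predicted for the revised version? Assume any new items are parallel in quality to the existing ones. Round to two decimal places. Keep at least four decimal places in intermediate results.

0.87

Full-test reliability from the split-half r: r_full = 2(0.463)/(1 + 0.463) = 0.6329
Length factor from 58 to 220 items: n = 220/58 = 3.7931
r_new = n·r_full / (1 + (n − 1)·r_full) = 2.4007 / 2.7678 ≈ 0.8674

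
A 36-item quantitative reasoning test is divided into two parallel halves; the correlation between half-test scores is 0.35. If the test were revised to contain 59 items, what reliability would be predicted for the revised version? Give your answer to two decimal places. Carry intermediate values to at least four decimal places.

0.64

Full-test reliability from the split-half r: r_full = 2(0.35)/(1 + 0.35) = 0.5185
Then adjust to 59 items: n = 59/36 = 1.6389
r_new = n·r_full / (1 + (n − 1)·r_full) = 0.8498 / 1.3313 ≈ 0.6383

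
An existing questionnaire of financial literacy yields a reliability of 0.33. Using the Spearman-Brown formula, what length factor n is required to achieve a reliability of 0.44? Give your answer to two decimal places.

Invert Spearman-Brown to solve for n:
n = r_target (1 − r_old) / [ r_old (1 − r_target) ]
n = [0.44 × 0.67] / [0.33 × 0.56]
n = 0.2948 / 0.1848 ≈ 1.5952

1.60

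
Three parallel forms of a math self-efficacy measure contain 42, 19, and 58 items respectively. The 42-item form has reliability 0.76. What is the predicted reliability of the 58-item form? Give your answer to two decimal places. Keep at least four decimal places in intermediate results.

0.81

The 19-item form is not needed; work directly from the 42-item form with n = 58/42 = 1.3810.
r_{58} = n·r / (1 + (n − 1)·r) = 1.0496 / 1.2896 ≈ 0.8139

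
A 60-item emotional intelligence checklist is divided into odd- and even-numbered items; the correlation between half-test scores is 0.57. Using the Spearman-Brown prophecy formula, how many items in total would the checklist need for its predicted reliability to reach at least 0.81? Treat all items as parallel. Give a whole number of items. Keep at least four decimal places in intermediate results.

Corrected full-test reliability: r_full = 2 × 0.57 / (1 + 0.57) ≈ 0.7261
Solve Spearman-Brown for n: n = 0.81(1 − 0.7261) / [0.7261(1 − 0.81)] = 1.6082
Required items = 1.6082 × 60 = 96.49, so 97 items.

97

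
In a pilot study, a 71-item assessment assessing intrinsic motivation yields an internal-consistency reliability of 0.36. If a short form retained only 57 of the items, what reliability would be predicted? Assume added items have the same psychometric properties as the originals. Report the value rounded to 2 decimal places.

0.31

n = 57/71 = 0.8028
By Spearman-Brown, r_new = n r / (1 + (n − 1) r).
r_new = 0.8028·0.36 / [1 + (0.8028 − 1)·0.36]
r_new = 0.2890 / 0.9290 ≈ 0.3111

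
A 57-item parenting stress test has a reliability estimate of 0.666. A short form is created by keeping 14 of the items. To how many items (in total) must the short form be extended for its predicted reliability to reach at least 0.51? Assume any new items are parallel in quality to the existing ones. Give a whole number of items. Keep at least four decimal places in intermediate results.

30

Short-form reliability: n = 14/57 = 0.2456; r_14 = n·r/(1+(n−1)r) ≈ 0.3287
Then solve for n' with r_old = 0.3287, r_target = 0.51: n' = 0.51(1 − 0.3287)/[0.3287(1 − 0.51)] = 2.1256
Total items = 2.1256 × 14 = 29.76, rounded up to 30.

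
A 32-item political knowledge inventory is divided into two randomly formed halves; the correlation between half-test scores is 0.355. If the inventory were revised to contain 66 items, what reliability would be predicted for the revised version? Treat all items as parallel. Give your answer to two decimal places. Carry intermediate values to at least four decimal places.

First correct the split-half correlation to full-test reliability: r_full = 2 × 0.355 / (1 + 0.355) ≈ 0.5240
Then adjust to 66 items: n = 66/32 = 2.0625
r_new = n·r_full / (1 + (n − 1)·r_full) = 1.0808 / 1.5568 ≈ 0.6942

0.69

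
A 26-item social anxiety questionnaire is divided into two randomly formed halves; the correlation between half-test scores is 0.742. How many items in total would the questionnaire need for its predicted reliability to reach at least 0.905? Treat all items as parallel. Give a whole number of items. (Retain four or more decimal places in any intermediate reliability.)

44

r_full = 2(0.742)/(1 + 0.742) = 0.8519
Solve Spearman-Brown for n: n = 0.905(1 − 0.8519) / [0.8519(1 − 0.905)] = 1.6561
Items = 1.6561 × 26 ≈ 43.06 → 44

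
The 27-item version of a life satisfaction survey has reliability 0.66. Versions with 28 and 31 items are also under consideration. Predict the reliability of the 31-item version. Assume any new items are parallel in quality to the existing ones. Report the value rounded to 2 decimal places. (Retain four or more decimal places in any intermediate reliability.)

The 28-item form is not needed; work directly from the 27-item form with n = 31/27 = 1.1481.
r_{31} = n·r / (1 + (n − 1)·r) = 0.7577 / 1.0977 ≈ 0.6903

0.69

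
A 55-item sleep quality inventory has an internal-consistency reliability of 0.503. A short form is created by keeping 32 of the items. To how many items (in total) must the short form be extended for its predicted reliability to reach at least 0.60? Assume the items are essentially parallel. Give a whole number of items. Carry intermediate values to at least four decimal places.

First, r for the 32-item form: n = 32/55 = 0.5818, so r_32 = 0.5818·0.503/(1 + (0.5818 − 1)·0.503) = 0.3706
Then solve for n' with r_old = 0.3706, r_target = 0.60: n' = 0.60(1 − 0.3706)/[0.3706(1 − 0.60)] = 2.5475
Items = 2.5475 × 32 ≈ 81.52 → 82

82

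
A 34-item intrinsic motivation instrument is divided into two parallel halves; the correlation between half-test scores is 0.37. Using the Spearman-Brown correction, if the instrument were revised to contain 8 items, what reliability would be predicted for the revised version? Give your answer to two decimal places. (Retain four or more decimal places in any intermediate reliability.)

Full-test reliability from the split-half r: r_full = 2(0.37)/(1 + 0.37) = 0.5401
Then adjust to 8 items: n = 8/34 = 0.2353
r_new = n·r_full / (1 + (n − 1)·r_full) = 0.1271 / 0.5870 ≈ 0.2165

0.22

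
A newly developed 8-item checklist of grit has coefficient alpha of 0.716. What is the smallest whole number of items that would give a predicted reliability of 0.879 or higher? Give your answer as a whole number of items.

n = 0.879 × (1 − 0.716) / [ 0.716 × (1 − 0.879) ]
  = 0.249636 / 0.086636 = 2.8814
So the test needs 2.8814 × 8 ≈ 23.05 items; rounding up, 24.

24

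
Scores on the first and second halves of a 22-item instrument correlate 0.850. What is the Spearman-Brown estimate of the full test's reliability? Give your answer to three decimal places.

r_full = 2(0.850) / (1 + 0.850)
r_full = 1.7000 / 1.8500 ≈ 0.9189

0.919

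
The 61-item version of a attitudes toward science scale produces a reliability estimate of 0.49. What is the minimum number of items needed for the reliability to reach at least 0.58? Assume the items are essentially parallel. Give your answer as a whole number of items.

88

n = 0.58 × (1 − 0.49) / [ 0.49 × (1 − 0.58) ]
  = 0.2958 / 0.2058 = 1.4373
1.4373 × 61 = 87.68 → 88 items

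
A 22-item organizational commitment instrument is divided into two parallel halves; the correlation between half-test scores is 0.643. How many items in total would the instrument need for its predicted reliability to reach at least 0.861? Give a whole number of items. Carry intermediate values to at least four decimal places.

38

Corrected full-test reliability: r_full = 2 × 0.643 / (1 + 0.643) ≈ 0.7827
n = r_tgt(1 − r_full) / [r_full(1 − r_tgt)] = 0.861 × 0.2173 / (0.7827 × 0.139) ≈ 1.7197
Required items = 1.7197 × 22 = 37.83, so 38 items.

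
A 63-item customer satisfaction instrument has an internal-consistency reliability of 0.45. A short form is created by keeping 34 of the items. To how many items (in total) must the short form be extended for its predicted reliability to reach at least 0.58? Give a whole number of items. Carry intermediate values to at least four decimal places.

107

Short-form reliability: n = 34/63 = 0.5397; r_34 = n·r/(1+(n−1)r) ≈ 0.3063
Length factor from the short form to reach 0.58: n' = 0.58(1 − 0.3063) / [0.3063(1 − 0.58)] ≈ 3.1275
Items = 3.1275 × 34 ≈ 106.33 → 107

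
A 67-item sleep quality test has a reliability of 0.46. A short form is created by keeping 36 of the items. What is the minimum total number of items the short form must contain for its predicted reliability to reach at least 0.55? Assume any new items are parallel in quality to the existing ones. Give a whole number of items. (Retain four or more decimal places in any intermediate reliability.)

97

First, r for the 36-item form: n = 36/67 = 0.5373, so r_36 = 0.5373·0.46/(1 + (0.5373 − 1)·0.46) = 0.3140
Then solve for n' with r_old = 0.3140, r_target = 0.55: n' = 0.55(1 − 0.3140)/[0.3140(1 − 0.55)] = 2.6702
Items = 2.6702 × 36 ≈ 96.13 → 97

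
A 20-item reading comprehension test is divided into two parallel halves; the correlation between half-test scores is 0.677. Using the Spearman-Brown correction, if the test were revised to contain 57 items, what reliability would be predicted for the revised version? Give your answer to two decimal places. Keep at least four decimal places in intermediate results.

0.92

First correct the split-half correlation to full-test reliability: r_full = 2 × 0.677 / (1 + 0.677) ≈ 0.8074
Length factor from 20 to 57 items: n = 57/20 = 2.8500
r_new = n·r_full / (1 + (n − 1)·r_full) = 2.3011 / 2.4937 ≈ 0.9228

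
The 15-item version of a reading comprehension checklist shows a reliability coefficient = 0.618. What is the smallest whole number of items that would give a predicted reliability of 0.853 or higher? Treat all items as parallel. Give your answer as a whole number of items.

Invert Spearman-Brown to solve for n:
n = r*(1 − r) / [ r (1 − r*) ]
n = [0.853 × 0.382] / [0.618 × 0.147]
  = 0.325846 / 0.090846 = 3.5868
3.5868 × 15 = 53.80 → 54 items

54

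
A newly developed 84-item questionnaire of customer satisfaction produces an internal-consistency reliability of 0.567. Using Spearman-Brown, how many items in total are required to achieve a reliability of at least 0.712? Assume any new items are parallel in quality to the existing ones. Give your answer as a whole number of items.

159

Invert Spearman-Brown to solve for n:
n = r*(1 − r) / [ r (1 − r*) ]
n = 0.712 × (1 − 0.567) / [ 0.567 × (1 − 0.712) ]
  = 0.308296 / 0.163296 = 1.8880
So the test needs 1.8880 × 84 ≈ 158.59 items; rounding up, 159.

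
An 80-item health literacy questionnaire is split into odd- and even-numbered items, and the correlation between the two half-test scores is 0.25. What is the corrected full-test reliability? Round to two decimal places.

Apply the Spearman-Brown correction with n = 2:
r_full = 2r_hh / (1 + r_hh) = 2 × 0.25 / (1 + 0.25)
r_full = 0.5000 / 1.2500 ≈ 0.4000

0.40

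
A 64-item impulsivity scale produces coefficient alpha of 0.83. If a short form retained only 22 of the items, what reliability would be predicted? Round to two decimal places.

0.63

The new length is 22/64 = 0.3438 times the old.
r_new = (0.3438 × 0.83) / (1 + (0.3438 − 1) × 0.83)
     = 0.2854 / 0.4554 = 0.6267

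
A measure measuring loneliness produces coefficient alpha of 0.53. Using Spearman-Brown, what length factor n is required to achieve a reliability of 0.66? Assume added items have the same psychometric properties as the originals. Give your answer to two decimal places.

Spearman-Brown solved for the length factor n:
n = r_target (1 − r_old) / [ r_old (1 − r_target) ]
n = [0.66 × 0.47] / [0.53 × 0.34]
  = 0.3102 / 0.1802 = 1.7214

1.72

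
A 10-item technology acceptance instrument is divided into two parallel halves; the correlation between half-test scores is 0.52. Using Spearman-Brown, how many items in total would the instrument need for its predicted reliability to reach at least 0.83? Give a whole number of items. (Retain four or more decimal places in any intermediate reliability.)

23

Corrected full-test reliability: r_full = 2 × 0.52 / (1 + 0.52) ≈ 0.6842
Solve Spearman-Brown for n: n = 0.83(1 − 0.6842) / [0.6842(1 − 0.83)] = 2.2535
Items = 2.2535 × 10 ≈ 22.53 → 23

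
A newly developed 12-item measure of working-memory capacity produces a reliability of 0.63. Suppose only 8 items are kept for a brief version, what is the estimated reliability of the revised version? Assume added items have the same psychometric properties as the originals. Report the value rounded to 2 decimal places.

0.53

The new length is 8/12 = 0.6667 times the old.
Spearman-Brown: r_new = n·r / (1 + (n − 1)·r)
r_new = 0.6667·0.63 / [1 + (0.6667 − 1)·0.63]
r_new = 0.4200 / 0.7900 ≈ 0.5316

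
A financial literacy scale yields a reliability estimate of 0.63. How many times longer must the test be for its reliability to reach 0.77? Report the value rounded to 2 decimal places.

Rearranging the Spearman-Brown formula for n,
n = r_target (1 − r_old) / [ r_old (1 − r_target) ]
n = 0.77 × (1 − 0.63) / [ 0.63 × (1 − 0.77) ]
n = 0.2849 / 0.1449 ≈ 1.9662

1.97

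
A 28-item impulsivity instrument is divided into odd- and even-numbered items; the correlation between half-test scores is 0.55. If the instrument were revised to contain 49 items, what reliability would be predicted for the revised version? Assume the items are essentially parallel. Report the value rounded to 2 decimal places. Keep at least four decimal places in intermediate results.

0.81

Spearman-Brown correction (n = 2): r_full = 2·0.55/(1 + 0.55) = 0.7097
Length factor from 28 to 49 items: n = 49/28 = 1.7500
r_new = n·r_full / (1 + (n − 1)·r_full) = 1.2420 / 1.5323 ≈ 0.8105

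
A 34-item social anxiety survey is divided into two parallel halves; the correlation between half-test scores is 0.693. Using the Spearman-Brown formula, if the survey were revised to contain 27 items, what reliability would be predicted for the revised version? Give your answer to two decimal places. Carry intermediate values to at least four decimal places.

Full-test reliability from the split-half r: r_full = 2(0.693)/(1 + 0.693) = 0.8187
Length factor from 34 to 27 items: n = 27/34 = 0.7941
r_new = n·r_full / (1 + (n − 1)·r_full) = 0.6501 / 0.8314 ≈ 0.7819

0.78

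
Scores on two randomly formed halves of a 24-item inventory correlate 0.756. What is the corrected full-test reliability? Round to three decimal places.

r_full = 2(0.756) / (1 + 0.756)
       = 1.5120 / 1.7560 = 0.8610

0.861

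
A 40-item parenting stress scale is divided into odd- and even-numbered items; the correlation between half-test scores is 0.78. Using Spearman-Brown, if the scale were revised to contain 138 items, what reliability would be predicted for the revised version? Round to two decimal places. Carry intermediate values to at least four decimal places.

0.96

Full-test reliability from the split-half r: r_full = 2(0.78)/(1 + 0.78) = 0.8764
Length factor from 40 to 138 items: n = 138/40 = 3.4500
r_new = n·r_full / (1 + (n − 1)·r_full) = 3.0236 / 3.1472 ≈ 0.9607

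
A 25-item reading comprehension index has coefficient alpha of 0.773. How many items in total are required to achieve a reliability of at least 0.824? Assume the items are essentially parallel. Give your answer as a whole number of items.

35

Spearman-Brown solved for the length factor n:
n = r*(1 − r) / [ r (1 − r*) ]
n = [0.824 × 0.227] / [0.773 × 0.176]
n = 0.187048 / 0.136048 ≈ 1.3749
1.3749 × 25 = 34.37 → 35 items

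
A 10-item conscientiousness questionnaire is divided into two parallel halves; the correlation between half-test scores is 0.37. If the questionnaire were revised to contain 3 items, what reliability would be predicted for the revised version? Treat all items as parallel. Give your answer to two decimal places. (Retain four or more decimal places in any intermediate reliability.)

0.26

Full-test reliability from the split-half r: r_full = 2(0.37)/(1 + 0.37) = 0.5401
Length factor from 10 to 3 items: n = 3/10 = 0.3000
r_new = n·r_full / (1 + (n − 1)·r_full) = 0.1620 / 0.6219 ≈ 0.2605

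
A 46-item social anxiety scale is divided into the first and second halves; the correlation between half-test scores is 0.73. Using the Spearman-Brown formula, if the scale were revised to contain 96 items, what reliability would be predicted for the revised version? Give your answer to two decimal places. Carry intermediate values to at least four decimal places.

0.92

Spearman-Brown correction (n = 2): r_full = 2·0.73/(1 + 0.73) = 0.8439
Length factor from 46 to 96 items: n = 96/46 = 2.0870
r_new = n·r_full / (1 + (n − 1)·r_full) = 1.7612 / 1.9173 ≈ 0.9186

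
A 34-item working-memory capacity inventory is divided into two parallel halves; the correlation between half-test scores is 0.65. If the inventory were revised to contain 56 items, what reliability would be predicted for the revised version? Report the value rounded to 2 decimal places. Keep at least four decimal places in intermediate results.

Full-test reliability from the split-half r: r_full = 2(0.65)/(1 + 0.65) = 0.7879
Then adjust to 56 items: n = 56/34 = 1.6471
r_new = n·r_full / (1 + (n − 1)·r_full) = 1.2978 / 1.5099 ≈ 0.8595

0.86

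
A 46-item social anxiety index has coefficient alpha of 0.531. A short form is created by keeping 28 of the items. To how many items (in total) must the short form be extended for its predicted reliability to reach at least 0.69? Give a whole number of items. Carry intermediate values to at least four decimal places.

91

Short-form reliability: n = 28/46 = 0.6087; r_28 = n·r/(1+(n−1)r) ≈ 0.4080
Length factor from the short form to reach 0.69: n' = 0.69(1 − 0.4080) / [0.4080(1 − 0.69)] ≈ 3.2296
Items = 3.2296 × 28 ≈ 90.43 → 91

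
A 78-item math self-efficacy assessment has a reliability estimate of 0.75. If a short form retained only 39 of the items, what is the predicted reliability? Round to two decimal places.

The new length is 39/78 = 0.5 times the old.
r_new = (0.5 × 0.75) / (1 + (0.5 − 1) × 0.75)
     = 0.3750 / 0.6250 = 0.6000

0.60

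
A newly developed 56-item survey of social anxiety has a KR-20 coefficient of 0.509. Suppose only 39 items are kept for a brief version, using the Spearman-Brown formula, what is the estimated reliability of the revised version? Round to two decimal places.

The new length is 39/56 = 0.6964 times the old.
By Spearman-Brown, r_new = n r / (1 + (n − 1) r).
r_new = 0.6964·0.509 / [1 + (0.6964 − 1)·0.509]
     = 0.3545 / 0.8455 = 0.4193

0.42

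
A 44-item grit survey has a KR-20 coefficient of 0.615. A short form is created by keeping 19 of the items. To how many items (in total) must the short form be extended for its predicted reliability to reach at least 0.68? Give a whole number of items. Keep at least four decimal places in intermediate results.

Short-form reliability: n = 19/44 = 0.4318; r_19 = n·r/(1+(n−1)r) ≈ 0.4082
Then solve for n' with r_old = 0.4082, r_target = 0.68: n' = 0.68(1 − 0.4082)/[0.4082(1 − 0.68)] = 3.0808
Items = 3.0808 × 19 ≈ 58.54 → 59

59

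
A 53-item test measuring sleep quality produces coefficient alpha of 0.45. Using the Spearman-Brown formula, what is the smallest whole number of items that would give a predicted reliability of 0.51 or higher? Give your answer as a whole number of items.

n = 0.51(1 − 0.45) / [0.45(1 − 0.51)]
  = 0.2805 / 0.2205 = 1.2721
So the test needs 1.2721 × 53 ≈ 67.42 items; rounding up, 68.

68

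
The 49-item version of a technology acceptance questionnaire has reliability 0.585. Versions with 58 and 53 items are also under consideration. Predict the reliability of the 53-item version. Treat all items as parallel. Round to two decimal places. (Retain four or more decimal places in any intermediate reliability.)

0.60

Only the ratio of lengths matters: n = 53/49 = 1.0816
r_{53} = n·r / (1 + (n − 1)·r) = 0.6327 / 1.0477 ≈ 0.6039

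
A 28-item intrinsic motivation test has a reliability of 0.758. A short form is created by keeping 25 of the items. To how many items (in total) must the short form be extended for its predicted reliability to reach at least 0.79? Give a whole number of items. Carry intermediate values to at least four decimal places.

34

Short-form reliability: n = 25/28 = 0.8929; r_25 = n·r/(1+(n−1)r) ≈ 0.7366
Then solve for n' with r_old = 0.7366, r_target = 0.79: n' = 0.79(1 − 0.7366)/[0.7366(1 − 0.79)] = 1.3452
Total items = 1.3452 × 25 = 33.63, rounded up to 34.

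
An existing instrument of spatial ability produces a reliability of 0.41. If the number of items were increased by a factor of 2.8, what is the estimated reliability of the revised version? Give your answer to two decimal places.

By Spearman-Brown, r_new = n r / (1 + (n − 1) r).
r_new = 2.8·0.41 / [1 + (2.8 − 1)·0.41]
r_new = 1.1480 / 1.7380 ≈ 0.6605

0.66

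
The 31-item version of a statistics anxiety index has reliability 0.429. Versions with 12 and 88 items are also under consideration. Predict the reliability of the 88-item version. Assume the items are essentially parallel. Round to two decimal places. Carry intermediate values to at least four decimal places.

0.68

The 12-item form is not needed; work directly from the 31-item form with n = 88/31 = 2.8387.
r_{88} = n·r / (1 + (n − 1)·r) = 1.2178 / 1.7888 ≈ 0.6808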